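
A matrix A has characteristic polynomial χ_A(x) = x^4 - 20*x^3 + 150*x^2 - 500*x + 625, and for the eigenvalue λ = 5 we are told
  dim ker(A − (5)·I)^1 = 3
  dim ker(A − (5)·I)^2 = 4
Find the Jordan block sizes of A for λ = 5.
Block sizes for λ = 5: [2, 1, 1]

From the dimensions of kernels of powers, the number of Jordan blocks of size at least j is d_j − d_{j−1} where d_j = dim ker(N^j) (with d_0 = 0). Computing the differences gives [3, 1].
The number of blocks of size exactly k is (#blocks of size ≥ k) − (#blocks of size ≥ k + 1), so the partition is: 2 block(s) of size 1, 1 block(s) of size 2.
In nonincreasing order the block sizes are [2, 1, 1].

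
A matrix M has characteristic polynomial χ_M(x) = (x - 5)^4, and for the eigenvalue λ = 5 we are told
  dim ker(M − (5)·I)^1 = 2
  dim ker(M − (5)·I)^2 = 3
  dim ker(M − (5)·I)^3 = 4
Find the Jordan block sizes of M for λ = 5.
Block sizes for λ = 5: [3, 1]

From the dimensions of kernels of powers, the number of Jordan blocks of size at least j is d_j − d_{j−1} where d_j = dim ker(N^j) (with d_0 = 0). Computing the differences gives [2, 1, 1].
The number of blocks of size exactly k is (#blocks of size ≥ k) − (#blocks of size ≥ k + 1), so the partition is: 1 block(s) of size 1, 1 block(s) of size 3.
In nonincreasing order the block sizes are [3, 1].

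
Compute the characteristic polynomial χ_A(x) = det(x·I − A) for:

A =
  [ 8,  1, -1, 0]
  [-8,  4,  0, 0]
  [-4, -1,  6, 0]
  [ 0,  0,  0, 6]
x^4 - 24*x^3 + 216*x^2 - 864*x + 1296

Expanding det(x·I − A) (e.g. by cofactor expansion or by noting that A is similar to its Jordan form J, which has the same characteristic polynomial as A) gives
  χ_A(x) = x^4 - 24*x^3 + 216*x^2 - 864*x + 1296
which factors as (x - 6)^4. The eigenvalues (with algebraic multiplicities) are λ = 6 with multiplicity 4.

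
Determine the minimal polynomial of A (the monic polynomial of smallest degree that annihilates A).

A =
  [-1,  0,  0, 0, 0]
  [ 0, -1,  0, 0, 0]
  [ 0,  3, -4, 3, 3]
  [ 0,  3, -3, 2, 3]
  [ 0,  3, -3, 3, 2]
x^2 - x - 2

The characteristic polynomial is χ_A(x) = (x - 2)*(x + 1)^4, so the eigenvalues are known. The minimal polynomial is
  m_A(x) = Π_λ (x − λ)^{k_λ}
where k_λ is the size of the *largest* Jordan block for λ (equivalently, the smallest k with (A − λI)^k v = 0 for every generalised eigenvector v of λ).

  λ = -1: largest Jordan block has size 1, contributing (x + 1)
  λ = 2: largest Jordan block has size 1, contributing (x − 2)

So m_A(x) = (x - 2)*(x + 1) = x^2 - x - 2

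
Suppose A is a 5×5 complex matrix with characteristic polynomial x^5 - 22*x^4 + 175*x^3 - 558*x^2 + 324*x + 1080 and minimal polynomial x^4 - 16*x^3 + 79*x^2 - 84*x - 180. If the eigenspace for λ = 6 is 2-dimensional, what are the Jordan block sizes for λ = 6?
Block sizes for λ = 6: [2, 1]

Step 1 — from the characteristic polynomial, algebraic multiplicity of λ = 6 is 3. From dim ker(A − (6)·I) = 2, there are exactly 2 Jordan blocks for λ = 6.
Step 2 — from the minimal polynomial, the factor (x − 6)^2 tells us the largest block for λ = 6 has size 2.
Step 3 — with total size 3, 2 blocks, and largest block 2, the block sizes (in nonincreasing order) are [2, 1].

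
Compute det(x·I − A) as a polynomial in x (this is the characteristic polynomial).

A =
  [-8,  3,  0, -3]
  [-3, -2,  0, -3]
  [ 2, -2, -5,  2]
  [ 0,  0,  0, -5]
x^4 + 20*x^3 + 150*x^2 + 500*x + 625

Expanding det(x·I − A) (e.g. by cofactor expansion or by noting that A is similar to its Jordan form J, which has the same characteristic polynomial as A) gives
  χ_A(x) = x^4 + 20*x^3 + 150*x^2 + 500*x + 625
which factors as (x + 5)^4. The eigenvalues (with algebraic multiplicities) are λ = -5 with multiplicity 4.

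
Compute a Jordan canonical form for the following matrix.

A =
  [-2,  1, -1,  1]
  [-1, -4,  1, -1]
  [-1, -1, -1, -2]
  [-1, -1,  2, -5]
J_2(-3) ⊕ J_2(-3)

The characteristic polynomial is
  det(x·I − A) = x^4 + 12*x^3 + 54*x^2 + 108*x + 81 = (x + 3)^4

Eigenvalues and multiplicities (the geometric multiplicity of λ is n − rank(A − λI), which equals the number of Jordan blocks for λ):
  λ = -3: algebraic multiplicity = 4, geometric multiplicity = 2

Determining the block sizes for each eigenvalue:
  λ = -3: with am = 4 and gm = 2, the partition is not yet determined (e.g. several partitions of 4 into 2 parts exist). Let N = A − (-3)·I. Computing rank(N^1) = 2, rank(N^2) = 0; the number of blocks of size ≥ j is rank(N^{j−1}) − rank(N^j), giving [2, 2]. So we have 2 block(s) of size 2 → block sizes [2, 2]

Assembling the blocks gives a Jordan form
J =
  [-3,  1,  0,  0]
  [ 0, -3,  0,  0]
  [ 0,  0, -3,  1]
  [ 0,  0,  0, -3]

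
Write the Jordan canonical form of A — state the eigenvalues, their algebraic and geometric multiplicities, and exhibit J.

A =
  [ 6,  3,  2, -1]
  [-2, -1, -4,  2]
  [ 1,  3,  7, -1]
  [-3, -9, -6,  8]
J_2(5) ⊕ J_1(5) ⊕ J_1(5)

The characteristic polynomial is
  det(x·I − A) = x^4 - 20*x^3 + 150*x^2 - 500*x + 625 = (x - 5)^4

Eigenvalues and multiplicities (the geometric multiplicity of λ is n − rank(A − λI), which equals the number of Jordan blocks for λ):
  λ = 5: algebraic multiplicity = 4, geometric multiplicity = 3

Determining the block sizes for each eigenvalue:
  λ = 5: 3 blocks summing to 4 forces exactly one block of size 2 and the rest size 1 → block sizes [2, 1, 1]

Assembling the blocks gives a Jordan form
J =
  [5, 1, 0, 0]
  [0, 5, 0, 0]
  [0, 0, 5, 0]
  [0, 0, 0, 5]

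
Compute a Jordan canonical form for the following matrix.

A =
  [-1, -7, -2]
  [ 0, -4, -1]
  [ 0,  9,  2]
J_3(-1)

The characteristic polynomial is
  det(x·I − A) = x^3 + 3*x^2 + 3*x + 1 = (x + 1)^3

Eigenvalues and multiplicities (the geometric multiplicity of λ is n − rank(A − λI), which equals the number of Jordan blocks for λ):
  λ = -1: algebraic multiplicity = 3, geometric multiplicity = 1

Determining the block sizes for each eigenvalue:
  λ = -1: one block (gm = 1), so the single block has size am = 3 → block sizes [3]

Assembling the blocks gives a Jordan form
J =
  [-1,  1,  0]
  [ 0, -1,  1]
  [ 0,  0, -1]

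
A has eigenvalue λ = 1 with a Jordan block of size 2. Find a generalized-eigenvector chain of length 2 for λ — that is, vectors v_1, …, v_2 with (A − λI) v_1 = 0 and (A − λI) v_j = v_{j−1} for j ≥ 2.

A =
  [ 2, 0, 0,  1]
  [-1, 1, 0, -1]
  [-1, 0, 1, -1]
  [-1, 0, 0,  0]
A Jordan chain for λ = 1 of length 2:
v_1 = (1, -1, -1, -1)ᵀ
v_2 = (1, 0, 0, 0)ᵀ

Let N = A − (1)·I. We want v_2 with N^2 v_2 = 0 but N^1 v_2 ≠ 0; then v_{j-1} := N · v_j for j = 2, …, 2.

Pick v_2 = (1, 0, 0, 0)ᵀ.
Then v_1 = N · v_2 = (1, -1, -1, -1)ᵀ.

Sanity check: (A − (1)·I) v_1 = (0, 0, 0, 0)ᵀ = 0. ✓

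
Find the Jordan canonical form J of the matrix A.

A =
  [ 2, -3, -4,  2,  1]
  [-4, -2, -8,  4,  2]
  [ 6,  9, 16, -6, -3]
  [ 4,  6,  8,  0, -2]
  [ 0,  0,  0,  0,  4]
J_2(4) ⊕ J_1(4) ⊕ J_1(4) ⊕ J_1(4)

The characteristic polynomial is
  det(x·I − A) = x^5 - 20*x^4 + 160*x^3 - 640*x^2 + 1280*x - 1024 = (x - 4)^5

Eigenvalues and multiplicities (the geometric multiplicity of λ is n − rank(A − λI), which equals the number of Jordan blocks for λ):
  λ = 4: algebraic multiplicity = 5, geometric multiplicity = 4

Determining the block sizes for each eigenvalue:
  λ = 4: 4 blocks summing to 5 forces exactly one block of size 2 and the rest size 1 → block sizes [2, 1, 1, 1]

Assembling the blocks gives a Jordan form
J =
  [4, 1, 0, 0, 0]
  [0, 4, 0, 0, 0]
  [0, 0, 4, 0, 0]
  [0, 0, 0, 4, 0]
  [0, 0, 0, 0, 4]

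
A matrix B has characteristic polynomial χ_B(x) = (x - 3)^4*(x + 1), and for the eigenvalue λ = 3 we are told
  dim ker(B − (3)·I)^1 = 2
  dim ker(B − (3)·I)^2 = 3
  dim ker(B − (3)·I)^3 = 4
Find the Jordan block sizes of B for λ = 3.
Block sizes for λ = 3: [3, 1]

From the dimensions of kernels of powers, the number of Jordan blocks of size at least j is d_j − d_{j−1} where d_j = dim ker(N^j) (with d_0 = 0). Computing the differences gives [2, 1, 1].
The number of blocks of size exactly k is (#blocks of size ≥ k) − (#blocks of size ≥ k + 1), so the partition is: 1 block(s) of size 1, 1 block(s) of size 3.
In nonincreasing order the block sizes are [3, 1].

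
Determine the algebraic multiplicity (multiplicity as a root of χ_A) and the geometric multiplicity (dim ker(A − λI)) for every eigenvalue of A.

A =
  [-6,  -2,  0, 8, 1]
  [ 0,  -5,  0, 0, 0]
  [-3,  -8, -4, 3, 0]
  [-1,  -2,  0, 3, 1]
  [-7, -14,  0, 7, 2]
λ = -5: alg = 2, geom = 2; λ = -4: alg = 1, geom = 1; λ = 2: alg = 2, geom = 1

Step 1 — factor the characteristic polynomial to read off the algebraic multiplicities:
  χ_A(x) = (x - 2)^2*(x + 4)*(x + 5)^2

Step 2 — compute geometric multiplicities via the rank-nullity identity g(λ) = n − rank(A − λI):
  rank(A − (-5)·I) = 3, so dim ker(A − (-5)·I) = n − 3 = 2
  rank(A − (-4)·I) = 4, so dim ker(A − (-4)·I) = n − 4 = 1
  rank(A − (2)·I) = 4, so dim ker(A − (2)·I) = n − 4 = 1

Summary:
  λ = -5: algebraic multiplicity = 2, geometric multiplicity = 2
  λ = -4: algebraic multiplicity = 1, geometric multiplicity = 1
  λ = 2: algebraic multiplicity = 2, geometric multiplicity = 1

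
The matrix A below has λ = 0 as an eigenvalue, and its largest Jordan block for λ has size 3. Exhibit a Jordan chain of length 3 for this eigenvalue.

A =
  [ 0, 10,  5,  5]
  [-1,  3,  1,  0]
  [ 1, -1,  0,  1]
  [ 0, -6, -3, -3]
A Jordan chain for λ = 0 of length 3:
v_1 = (-5, -2, 1, 3)ᵀ
v_2 = (0, -1, 1, 0)ᵀ
v_3 = (1, 0, 0, 0)ᵀ

Let N = A − (0)·I. We want v_3 with N^3 v_3 = 0 but N^2 v_3 ≠ 0; then v_{j-1} := N · v_j for j = 3, …, 2.

Pick v_3 = (1, 0, 0, 0)ᵀ.
Then v_2 = N · v_3 = (0, -1, 1, 0)ᵀ.
Then v_1 = N · v_2 = (-5, -2, 1, 3)ᵀ.

Sanity check: (A − (0)·I) v_1 = (0, 0, 0, 0)ᵀ = 0. ✓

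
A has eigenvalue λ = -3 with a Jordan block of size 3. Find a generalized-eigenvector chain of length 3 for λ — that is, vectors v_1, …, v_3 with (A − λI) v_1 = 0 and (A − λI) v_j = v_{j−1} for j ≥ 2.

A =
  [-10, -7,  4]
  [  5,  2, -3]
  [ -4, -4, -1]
A Jordan chain for λ = -3 of length 3:
v_1 = (-2, 2, 0)ᵀ
v_2 = (-7, 5, -4)ᵀ
v_3 = (1, 0, 0)ᵀ

Let N = A − (-3)·I. We want v_3 with N^3 v_3 = 0 but N^2 v_3 ≠ 0; then v_{j-1} := N · v_j for j = 3, …, 2.

Pick v_3 = (1, 0, 0)ᵀ.
Then v_2 = N · v_3 = (-7, 5, -4)ᵀ.
Then v_1 = N · v_2 = (-2, 2, 0)ᵀ.

Sanity check: (A − (-3)·I) v_1 = (0, 0, 0)ᵀ = 0. ✓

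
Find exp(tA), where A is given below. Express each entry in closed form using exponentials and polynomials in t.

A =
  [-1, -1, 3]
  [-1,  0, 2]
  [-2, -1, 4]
e^{tA} =
  [-t^2*exp(t)/2 - 2*t*exp(t) + exp(t), -t*exp(t), t^2*exp(t)/2 + 3*t*exp(t)]
  [-t^2*exp(t)/2 - t*exp(t), -t*exp(t) + exp(t), t^2*exp(t)/2 + 2*t*exp(t)]
  [-t^2*exp(t)/2 - 2*t*exp(t), -t*exp(t), t^2*exp(t)/2 + 3*t*exp(t) + exp(t)]

Strategy: write A = P · J · P⁻¹ where J is a Jordan canonical form, so e^{tA} = P · e^{tJ} · P⁻¹, and e^{tJ} can be computed block-by-block.

A has Jordan form
J =
  [1, 1, 0]
  [0, 1, 1]
  [0, 0, 1]
(up to reordering of blocks).

Per-block formulas:
  For a 3×3 Jordan block J_3(1): exp(t · J_3(1)) = e^(1t)·(I + t·N + (t^2/2)·N^2), where N is the 3×3 nilpotent shift.

After assembling e^{tJ} and conjugating by P, we get:

e^{tA} =
  [-t^2*exp(t)/2 - 2*t*exp(t) + exp(t), -t*exp(t), t^2*exp(t)/2 + 3*t*exp(t)]
  [-t^2*exp(t)/2 - t*exp(t), -t*exp(t) + exp(t), t^2*exp(t)/2 + 2*t*exp(t)]
  [-t^2*exp(t)/2 - 2*t*exp(t), -t*exp(t), t^2*exp(t)/2 + 3*t*exp(t) + exp(t)]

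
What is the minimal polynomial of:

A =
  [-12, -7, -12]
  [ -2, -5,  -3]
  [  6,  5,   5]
x^3 + 12*x^2 + 48*x + 64

The characteristic polynomial is χ_A(x) = (x + 4)^3, so the eigenvalues are known. The minimal polynomial is
  m_A(x) = Π_λ (x − λ)^{k_λ}
where k_λ is the size of the *largest* Jordan block for λ (equivalently, the smallest k with (A − λI)^k v = 0 for every generalised eigenvector v of λ).

  λ = -4: largest Jordan block has size 3, contributing (x + 4)^3

So m_A(x) = (x + 4)^3 = x^3 + 12*x^2 + 48*x + 64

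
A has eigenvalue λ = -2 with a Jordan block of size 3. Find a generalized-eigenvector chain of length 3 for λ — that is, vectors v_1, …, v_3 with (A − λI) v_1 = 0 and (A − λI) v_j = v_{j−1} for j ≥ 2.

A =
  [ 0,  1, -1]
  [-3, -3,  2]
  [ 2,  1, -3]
A Jordan chain for λ = -2 of length 3:
v_1 = (-1, 1, -1)ᵀ
v_2 = (2, -3, 2)ᵀ
v_3 = (1, 0, 0)ᵀ

Let N = A − (-2)·I. We want v_3 with N^3 v_3 = 0 but N^2 v_3 ≠ 0; then v_{j-1} := N · v_j for j = 3, …, 2.

Pick v_3 = (1, 0, 0)ᵀ.
Then v_2 = N · v_3 = (2, -3, 2)ᵀ.
Then v_1 = N · v_2 = (-1, 1, -1)ᵀ.

Sanity check: (A − (-2)·I) v_1 = (0, 0, 0)ᵀ = 0. ✓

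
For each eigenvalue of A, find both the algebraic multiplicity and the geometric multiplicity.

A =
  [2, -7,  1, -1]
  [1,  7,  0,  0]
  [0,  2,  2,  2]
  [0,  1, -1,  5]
λ = 4: alg = 4, geom = 2

Step 1 — factor the characteristic polynomial to read off the algebraic multiplicities:
  χ_A(x) = (x - 4)^4

Step 2 — compute geometric multiplicities via the rank-nullity identity g(λ) = n − rank(A − λI):
  rank(A − (4)·I) = 2, so dim ker(A − (4)·I) = n − 2 = 2

Summary:
  λ = 4: algebraic multiplicity = 4, geometric multiplicity = 2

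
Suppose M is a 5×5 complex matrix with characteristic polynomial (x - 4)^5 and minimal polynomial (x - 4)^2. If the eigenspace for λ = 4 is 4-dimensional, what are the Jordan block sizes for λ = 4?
Block sizes for λ = 4: [2, 1, 1, 1]

Step 1 — from the characteristic polynomial, algebraic multiplicity of λ = 4 is 5. From dim ker(M − (4)·I) = 4, there are exactly 4 Jordan blocks for λ = 4.
Step 2 — from the minimal polynomial, the factor (x − 4)^2 tells us the largest block for λ = 4 has size 2.
Step 3 — with total size 5, 4 blocks, and largest block 2, the block sizes (in nonincreasing order) are [2, 1, 1, 1].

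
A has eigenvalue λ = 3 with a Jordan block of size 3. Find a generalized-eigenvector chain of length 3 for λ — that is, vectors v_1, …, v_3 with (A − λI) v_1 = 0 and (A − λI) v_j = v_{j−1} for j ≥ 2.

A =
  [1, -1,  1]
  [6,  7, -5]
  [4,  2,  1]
A Jordan chain for λ = 3 of length 3:
v_1 = (2, -8, -4)ᵀ
v_2 = (-2, 6, 4)ᵀ
v_3 = (1, 0, 0)ᵀ

Let N = A − (3)·I. We want v_3 with N^3 v_3 = 0 but N^2 v_3 ≠ 0; then v_{j-1} := N · v_j for j = 3, …, 2.

Pick v_3 = (1, 0, 0)ᵀ.
Then v_2 = N · v_3 = (-2, 6, 4)ᵀ.
Then v_1 = N · v_2 = (2, -8, -4)ᵀ.

Sanity check: (A − (3)·I) v_1 = (0, 0, 0)ᵀ = 0. ✓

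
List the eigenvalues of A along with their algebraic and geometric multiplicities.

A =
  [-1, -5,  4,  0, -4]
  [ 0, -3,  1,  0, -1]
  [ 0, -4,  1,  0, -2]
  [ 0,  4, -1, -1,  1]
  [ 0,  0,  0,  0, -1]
λ = -1: alg = 5, geom = 3

Step 1 — factor the characteristic polynomial to read off the algebraic multiplicities:
  χ_A(x) = (x + 1)^5

Step 2 — compute geometric multiplicities via the rank-nullity identity g(λ) = n − rank(A − λI):
  rank(A − (-1)·I) = 2, so dim ker(A − (-1)·I) = n − 2 = 3

Summary:
  λ = -1: algebraic multiplicity = 5, geometric multiplicity = 3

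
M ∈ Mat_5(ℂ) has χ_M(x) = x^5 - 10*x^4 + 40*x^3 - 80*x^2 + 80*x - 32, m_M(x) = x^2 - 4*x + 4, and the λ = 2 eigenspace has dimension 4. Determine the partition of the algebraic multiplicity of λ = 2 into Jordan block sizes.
Block sizes for λ = 2: [2, 1, 1, 1]

Step 1 — from the characteristic polynomial, algebraic multiplicity of λ = 2 is 5. From dim ker(M − (2)·I) = 4, there are exactly 4 Jordan blocks for λ = 2.
Step 2 — from the minimal polynomial, the factor (x − 2)^2 tells us the largest block for λ = 2 has size 2.
Step 3 — with total size 5, 4 blocks, and largest block 2, the block sizes (in nonincreasing order) are [2, 1, 1, 1].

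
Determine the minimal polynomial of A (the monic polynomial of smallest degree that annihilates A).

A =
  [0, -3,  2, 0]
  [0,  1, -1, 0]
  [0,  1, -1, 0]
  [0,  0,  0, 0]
x^3

The characteristic polynomial is χ_A(x) = x^4, so the eigenvalues are known. The minimal polynomial is
  m_A(x) = Π_λ (x − λ)^{k_λ}
where k_λ is the size of the *largest* Jordan block for λ (equivalently, the smallest k with (A − λI)^k v = 0 for every generalised eigenvector v of λ).

  λ = 0: largest Jordan block has size 3, contributing (x − 0)^3

So m_A(x) = x^3 = x^3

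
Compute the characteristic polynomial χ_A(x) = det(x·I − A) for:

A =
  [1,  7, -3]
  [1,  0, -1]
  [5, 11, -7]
x^3 + 6*x^2 + 12*x + 8

Expanding det(x·I − A) (e.g. by cofactor expansion or by noting that A is similar to its Jordan form J, which has the same characteristic polynomial as A) gives
  χ_A(x) = x^3 + 6*x^2 + 12*x + 8
which factors as (x + 2)^3. The eigenvalues (with algebraic multiplicities) are λ = -2 with multiplicity 3.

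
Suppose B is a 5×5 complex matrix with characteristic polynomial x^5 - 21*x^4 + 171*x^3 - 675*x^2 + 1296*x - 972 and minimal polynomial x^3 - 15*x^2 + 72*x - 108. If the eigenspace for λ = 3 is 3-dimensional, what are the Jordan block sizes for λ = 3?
Block sizes for λ = 3: [1, 1, 1]

Step 1 — from the characteristic polynomial, algebraic multiplicity of λ = 3 is 3. From dim ker(B − (3)·I) = 3, there are exactly 3 Jordan blocks for λ = 3.
Step 2 — from the minimal polynomial, the factor (x − 3) tells us the largest block for λ = 3 has size 1.
Step 3 — with total size 3, 3 blocks, and largest block 1, the block sizes (in nonincreasing order) are [1, 1, 1].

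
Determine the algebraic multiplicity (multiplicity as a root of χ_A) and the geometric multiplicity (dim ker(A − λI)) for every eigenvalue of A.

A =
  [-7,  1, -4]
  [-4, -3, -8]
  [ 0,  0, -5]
λ = -5: alg = 3, geom = 2

Step 1 — factor the characteristic polynomial to read off the algebraic multiplicities:
  χ_A(x) = (x + 5)^3

Step 2 — compute geometric multiplicities via the rank-nullity identity g(λ) = n − rank(A − λI):
  rank(A − (-5)·I) = 1, so dim ker(A − (-5)·I) = n − 1 = 2

Summary:
  λ = -5: algebraic multiplicity = 3, geometric multiplicity = 2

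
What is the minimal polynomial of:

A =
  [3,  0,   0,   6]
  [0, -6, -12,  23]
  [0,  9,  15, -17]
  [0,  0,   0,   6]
x^3 - 15*x^2 + 72*x - 108

The characteristic polynomial is χ_A(x) = (x - 6)^2*(x - 3)^2, so the eigenvalues are known. The minimal polynomial is
  m_A(x) = Π_λ (x − λ)^{k_λ}
where k_λ is the size of the *largest* Jordan block for λ (equivalently, the smallest k with (A − λI)^k v = 0 for every generalised eigenvector v of λ).

  λ = 3: largest Jordan block has size 1, contributing (x − 3)
  λ = 6: largest Jordan block has size 2, contributing (x − 6)^2

So m_A(x) = (x - 6)^2*(x - 3) = x^3 - 15*x^2 + 72*x - 108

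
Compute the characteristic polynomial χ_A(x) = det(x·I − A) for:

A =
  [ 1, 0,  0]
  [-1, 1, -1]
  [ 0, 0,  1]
x^3 - 3*x^2 + 3*x - 1

Expanding det(x·I − A) (e.g. by cofactor expansion or by noting that A is similar to its Jordan form J, which has the same characteristic polynomial as A) gives
  χ_A(x) = x^3 - 3*x^2 + 3*x - 1
which factors as (x - 1)^3. The eigenvalues (with algebraic multiplicities) are λ = 1 with multiplicity 3.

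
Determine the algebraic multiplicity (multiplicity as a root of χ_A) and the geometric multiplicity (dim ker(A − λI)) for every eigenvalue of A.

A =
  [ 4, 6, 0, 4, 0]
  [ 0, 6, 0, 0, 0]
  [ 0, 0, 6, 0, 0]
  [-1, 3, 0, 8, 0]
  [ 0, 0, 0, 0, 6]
λ = 6: alg = 5, geom = 4

Step 1 — factor the characteristic polynomial to read off the algebraic multiplicities:
  χ_A(x) = (x - 6)^5

Step 2 — compute geometric multiplicities via the rank-nullity identity g(λ) = n − rank(A − λI):
  rank(A − (6)·I) = 1, so dim ker(A − (6)·I) = n − 1 = 4

Summary:
  λ = 6: algebraic multiplicity = 5, geometric multiplicity = 4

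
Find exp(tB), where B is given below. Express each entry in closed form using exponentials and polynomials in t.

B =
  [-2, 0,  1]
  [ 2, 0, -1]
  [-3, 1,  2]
e^{tB} =
  [t^2/2 - 2*t + 1, t^2/2, t]
  [-t^2/2 + 2*t, 1 - t^2/2, -t]
  [t^2 - 3*t, t^2 + t, 2*t + 1]

Strategy: write B = P · J · P⁻¹ where J is a Jordan canonical form, so e^{tB} = P · e^{tJ} · P⁻¹, and e^{tJ} can be computed block-by-block.

B has Jordan form
J =
  [0, 1, 0]
  [0, 0, 1]
  [0, 0, 0]
(up to reordering of blocks).

Per-block formulas:
  For a 3×3 Jordan block J_3(0): exp(t · J_3(0)) = e^(0t)·(I + t·N + (t^2/2)·N^2), where N is the 3×3 nilpotent shift.

After assembling e^{tJ} and conjugating by P, we get:

e^{tB} =
  [t^2/2 - 2*t + 1, t^2/2, t]
  [-t^2/2 + 2*t, 1 - t^2/2, -t]
  [t^2 - 3*t, t^2 + t, 2*t + 1]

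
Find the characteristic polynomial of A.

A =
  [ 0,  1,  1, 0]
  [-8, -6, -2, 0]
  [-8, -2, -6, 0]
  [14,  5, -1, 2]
x^4 + 10*x^3 + 24*x^2 - 32*x - 128

Expanding det(x·I − A) (e.g. by cofactor expansion or by noting that A is similar to its Jordan form J, which has the same characteristic polynomial as A) gives
  χ_A(x) = x^4 + 10*x^3 + 24*x^2 - 32*x - 128
which factors as (x - 2)*(x + 4)^3. The eigenvalues (with algebraic multiplicities) are λ = -4 with multiplicity 3, λ = 2 with multiplicity 1.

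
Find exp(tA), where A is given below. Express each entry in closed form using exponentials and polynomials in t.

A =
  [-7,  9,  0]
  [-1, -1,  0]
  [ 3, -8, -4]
e^{tA} =
  [-3*t*exp(-4*t) + exp(-4*t), 9*t*exp(-4*t), 0]
  [-t*exp(-4*t), 3*t*exp(-4*t) + exp(-4*t), 0]
  [-t^2*exp(-4*t)/2 + 3*t*exp(-4*t), 3*t^2*exp(-4*t)/2 - 8*t*exp(-4*t), exp(-4*t)]

Strategy: write A = P · J · P⁻¹ where J is a Jordan canonical form, so e^{tA} = P · e^{tJ} · P⁻¹, and e^{tJ} can be computed block-by-block.

A has Jordan form
J =
  [-4,  1,  0]
  [ 0, -4,  1]
  [ 0,  0, -4]
(up to reordering of blocks).

Per-block formulas:
  For a 3×3 Jordan block J_3(-4): exp(t · J_3(-4)) = e^(-4t)·(I + t·N + (t^2/2)·N^2), where N is the 3×3 nilpotent shift.

After assembling e^{tJ} and conjugating by P, we get:

e^{tA} =
  [-3*t*exp(-4*t) + exp(-4*t), 9*t*exp(-4*t), 0]
  [-t*exp(-4*t), 3*t*exp(-4*t) + exp(-4*t), 0]
  [-t^2*exp(-4*t)/2 + 3*t*exp(-4*t), 3*t^2*exp(-4*t)/2 - 8*t*exp(-4*t), exp(-4*t)]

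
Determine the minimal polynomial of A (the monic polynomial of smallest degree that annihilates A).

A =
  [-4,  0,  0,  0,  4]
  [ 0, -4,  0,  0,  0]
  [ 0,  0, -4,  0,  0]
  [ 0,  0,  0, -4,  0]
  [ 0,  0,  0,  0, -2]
x^2 + 6*x + 8

The characteristic polynomial is χ_A(x) = (x + 2)*(x + 4)^4, so the eigenvalues are known. The minimal polynomial is
  m_A(x) = Π_λ (x − λ)^{k_λ}
where k_λ is the size of the *largest* Jordan block for λ (equivalently, the smallest k with (A − λI)^k v = 0 for every generalised eigenvector v of λ).

  λ = -4: largest Jordan block has size 1, contributing (x + 4)
  λ = -2: largest Jordan block has size 1, contributing (x + 2)

So m_A(x) = (x + 2)*(x + 4) = x^2 + 6*x + 8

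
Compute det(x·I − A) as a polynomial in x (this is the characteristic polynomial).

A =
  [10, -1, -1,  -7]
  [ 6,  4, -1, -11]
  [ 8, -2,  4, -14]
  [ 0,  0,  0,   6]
x^4 - 24*x^3 + 216*x^2 - 864*x + 1296

Expanding det(x·I − A) (e.g. by cofactor expansion or by noting that A is similar to its Jordan form J, which has the same characteristic polynomial as A) gives
  χ_A(x) = x^4 - 24*x^3 + 216*x^2 - 864*x + 1296
which factors as (x - 6)^4. The eigenvalues (with algebraic multiplicities) are λ = 6 with multiplicity 4.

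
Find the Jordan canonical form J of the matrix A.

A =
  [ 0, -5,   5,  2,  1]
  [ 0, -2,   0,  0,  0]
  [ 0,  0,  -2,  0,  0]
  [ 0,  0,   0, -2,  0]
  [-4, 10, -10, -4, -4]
J_2(-2) ⊕ J_1(-2) ⊕ J_1(-2) ⊕ J_1(-2)

The characteristic polynomial is
  det(x·I − A) = x^5 + 10*x^4 + 40*x^3 + 80*x^2 + 80*x + 32 = (x + 2)^5

Eigenvalues and multiplicities (the geometric multiplicity of λ is n − rank(A − λI), which equals the number of Jordan blocks for λ):
  λ = -2: algebraic multiplicity = 5, geometric multiplicity = 4

Determining the block sizes for each eigenvalue:
  λ = -2: 4 blocks summing to 5 forces exactly one block of size 2 and the rest size 1 → block sizes [2, 1, 1, 1]

Assembling the blocks gives a Jordan form
J =
  [-2,  1,  0,  0,  0]
  [ 0, -2,  0,  0,  0]
  [ 0,  0, -2,  0,  0]
  [ 0,  0,  0, -2,  0]
  [ 0,  0,  0,  0, -2]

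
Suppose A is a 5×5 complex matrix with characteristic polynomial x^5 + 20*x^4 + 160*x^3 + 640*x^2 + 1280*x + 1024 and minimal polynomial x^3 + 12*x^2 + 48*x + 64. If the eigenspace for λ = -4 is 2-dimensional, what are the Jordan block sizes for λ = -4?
Block sizes for λ = -4: [3, 2]

Step 1 — from the characteristic polynomial, algebraic multiplicity of λ = -4 is 5. From dim ker(A − (-4)·I) = 2, there are exactly 2 Jordan blocks for λ = -4.
Step 2 — from the minimal polynomial, the factor (x + 4)^3 tells us the largest block for λ = -4 has size 3.
Step 3 — with total size 5, 2 blocks, and largest block 3, the block sizes (in nonincreasing order) are [3, 2].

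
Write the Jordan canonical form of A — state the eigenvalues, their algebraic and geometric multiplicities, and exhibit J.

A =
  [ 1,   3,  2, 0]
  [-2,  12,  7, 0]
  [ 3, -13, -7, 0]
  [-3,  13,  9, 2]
J_3(2) ⊕ J_1(2)

The characteristic polynomial is
  det(x·I − A) = x^4 - 8*x^3 + 24*x^2 - 32*x + 16 = (x - 2)^4

Eigenvalues and multiplicities (the geometric multiplicity of λ is n − rank(A − λI), which equals the number of Jordan blocks for λ):
  λ = 2: algebraic multiplicity = 4, geometric multiplicity = 2

Determining the block sizes for each eigenvalue:
  λ = 2: with am = 4 and gm = 2, the partition is not yet determined (e.g. several partitions of 4 into 2 parts exist). Let N = A − (2)·I. Computing rank(N^1) = 2, rank(N^2) = 1, rank(N^3) = 0; the number of blocks of size ≥ j is rank(N^{j−1}) − rank(N^j), giving [2, 1, 1]. So we have 1 block(s) of size 3, 1 block(s) of size 1 → block sizes [3, 1]

Assembling the blocks gives a Jordan form
J =
  [2, 1, 0, 0]
  [0, 2, 1, 0]
  [0, 0, 2, 0]
  [0, 0, 0, 2]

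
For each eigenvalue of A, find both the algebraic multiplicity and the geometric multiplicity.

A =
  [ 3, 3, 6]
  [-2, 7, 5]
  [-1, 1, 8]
λ = 6: alg = 3, geom = 1

Step 1 — factor the characteristic polynomial to read off the algebraic multiplicities:
  χ_A(x) = (x - 6)^3

Step 2 — compute geometric multiplicities via the rank-nullity identity g(λ) = n − rank(A − λI):
  rank(A − (6)·I) = 2, so dim ker(A − (6)·I) = n − 2 = 1

Summary:
  λ = 6: algebraic multiplicity = 3, geometric multiplicity = 1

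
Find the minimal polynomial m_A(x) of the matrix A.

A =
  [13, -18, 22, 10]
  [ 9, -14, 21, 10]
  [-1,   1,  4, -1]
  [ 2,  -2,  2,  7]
x^4 - 10*x^3 + 250*x - 625

The characteristic polynomial is χ_A(x) = (x - 5)^3*(x + 5), so the eigenvalues are known. The minimal polynomial is
  m_A(x) = Π_λ (x − λ)^{k_λ}
where k_λ is the size of the *largest* Jordan block for λ (equivalently, the smallest k with (A − λI)^k v = 0 for every generalised eigenvector v of λ).

  λ = -5: largest Jordan block has size 1, contributing (x + 5)
  λ = 5: largest Jordan block has size 3, contributing (x − 5)^3

So m_A(x) = (x - 5)^3*(x + 5) = x^4 - 10*x^3 + 250*x - 625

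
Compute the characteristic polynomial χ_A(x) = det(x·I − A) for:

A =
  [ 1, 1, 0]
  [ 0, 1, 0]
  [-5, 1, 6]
x^3 - 8*x^2 + 13*x - 6

Expanding det(x·I − A) (e.g. by cofactor expansion or by noting that A is similar to its Jordan form J, which has the same characteristic polynomial as A) gives
  χ_A(x) = x^3 - 8*x^2 + 13*x - 6
which factors as (x - 6)*(x - 1)^2. The eigenvalues (with algebraic multiplicities) are λ = 1 with multiplicity 2, λ = 6 with multiplicity 1.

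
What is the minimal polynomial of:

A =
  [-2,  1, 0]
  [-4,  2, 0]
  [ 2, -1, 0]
x^2

The characteristic polynomial is χ_A(x) = x^3, so the eigenvalues are known. The minimal polynomial is
  m_A(x) = Π_λ (x − λ)^{k_λ}
where k_λ is the size of the *largest* Jordan block for λ (equivalently, the smallest k with (A − λI)^k v = 0 for every generalised eigenvector v of λ).

  λ = 0: largest Jordan block has size 2, contributing (x − 0)^2

So m_A(x) = x^2 = x^2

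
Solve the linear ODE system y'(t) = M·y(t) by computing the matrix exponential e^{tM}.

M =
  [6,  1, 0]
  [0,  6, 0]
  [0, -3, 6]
e^{tM} =
  [exp(6*t), t*exp(6*t), 0]
  [0, exp(6*t), 0]
  [0, -3*t*exp(6*t), exp(6*t)]

Strategy: write M = P · J · P⁻¹ where J is a Jordan canonical form, so e^{tM} = P · e^{tJ} · P⁻¹, and e^{tJ} can be computed block-by-block.

M has Jordan form
J =
  [6, 1, 0]
  [0, 6, 0]
  [0, 0, 6]
(up to reordering of blocks).

Per-block formulas:
  For a 2×2 Jordan block J_2(6): exp(t · J_2(6)) = e^(6t)·(I + t·N), where N is the 2×2 nilpotent shift.
  For a 1×1 block at λ = 6: exp(t · [6]) = [e^(6t)].

After assembling e^{tJ} and conjugating by P, we get:

e^{tM} =
  [exp(6*t), t*exp(6*t), 0]
  [0, exp(6*t), 0]
  [0, -3*t*exp(6*t), exp(6*t)]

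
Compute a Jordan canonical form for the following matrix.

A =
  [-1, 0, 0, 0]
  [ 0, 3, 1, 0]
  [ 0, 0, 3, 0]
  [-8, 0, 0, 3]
J_1(-1) ⊕ J_2(3) ⊕ J_1(3)

The characteristic polynomial is
  det(x·I − A) = x^4 - 8*x^3 + 18*x^2 - 27 = (x - 3)^3*(x + 1)

Eigenvalues and multiplicities (the geometric multiplicity of λ is n − rank(A − λI), which equals the number of Jordan blocks for λ):
  λ = -1: algebraic multiplicity = 1, geometric multiplicity = 1
  λ = 3: algebraic multiplicity = 3, geometric multiplicity = 2

Determining the block sizes for each eigenvalue:
  λ = -1: one block (gm = 1), so the single block has size am = 1 → block sizes [1]
  λ = 3: 2 blocks summing to 3 forces exactly one block of size 2 and the rest size 1 → block sizes [2, 1]

Assembling the blocks gives a Jordan form
J =
  [-1, 0, 0, 0]
  [ 0, 3, 1, 0]
  [ 0, 0, 3, 0]
  [ 0, 0, 0, 3]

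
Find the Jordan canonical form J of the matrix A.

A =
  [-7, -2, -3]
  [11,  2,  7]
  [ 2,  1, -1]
J_3(-2)

The characteristic polynomial is
  det(x·I − A) = x^3 + 6*x^2 + 12*x + 8 = (x + 2)^3

Eigenvalues and multiplicities (the geometric multiplicity of λ is n − rank(A − λI), which equals the number of Jordan blocks for λ):
  λ = -2: algebraic multiplicity = 3, geometric multiplicity = 1

Determining the block sizes for each eigenvalue:
  λ = -2: one block (gm = 1), so the single block has size am = 3 → block sizes [3]

Assembling the blocks gives a Jordan form
J =
  [-2,  1,  0]
  [ 0, -2,  1]
  [ 0,  0, -2]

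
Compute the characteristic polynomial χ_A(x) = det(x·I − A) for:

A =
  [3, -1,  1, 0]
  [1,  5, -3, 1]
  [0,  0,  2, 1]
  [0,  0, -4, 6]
x^4 - 16*x^3 + 96*x^2 - 256*x + 256

Expanding det(x·I − A) (e.g. by cofactor expansion or by noting that A is similar to its Jordan form J, which has the same characteristic polynomial as A) gives
  χ_A(x) = x^4 - 16*x^3 + 96*x^2 - 256*x + 256
which factors as (x - 4)^4. The eigenvalues (with algebraic multiplicities) are λ = 4 with multiplicity 4.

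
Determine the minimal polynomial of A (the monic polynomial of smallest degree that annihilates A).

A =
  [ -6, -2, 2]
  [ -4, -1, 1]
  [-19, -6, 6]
x^3 + x^2

The characteristic polynomial is χ_A(x) = x^2*(x + 1), so the eigenvalues are known. The minimal polynomial is
  m_A(x) = Π_λ (x − λ)^{k_λ}
where k_λ is the size of the *largest* Jordan block for λ (equivalently, the smallest k with (A − λI)^k v = 0 for every generalised eigenvector v of λ).

  λ = -1: largest Jordan block has size 1, contributing (x + 1)
  λ = 0: largest Jordan block has size 2, contributing (x − 0)^2

So m_A(x) = x^2*(x + 1) = x^3 + x^2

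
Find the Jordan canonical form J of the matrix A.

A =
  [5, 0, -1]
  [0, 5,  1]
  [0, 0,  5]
J_2(5) ⊕ J_1(5)

The characteristic polynomial is
  det(x·I − A) = x^3 - 15*x^2 + 75*x - 125 = (x - 5)^3

Eigenvalues and multiplicities (the geometric multiplicity of λ is n − rank(A − λI), which equals the number of Jordan blocks for λ):
  λ = 5: algebraic multiplicity = 3, geometric multiplicity = 2

Determining the block sizes for each eigenvalue:
  λ = 5: 2 blocks summing to 3 forces exactly one block of size 2 and the rest size 1 → block sizes [2, 1]

Assembling the blocks gives a Jordan form
J =
  [5, 1, 0]
  [0, 5, 0]
  [0, 0, 5]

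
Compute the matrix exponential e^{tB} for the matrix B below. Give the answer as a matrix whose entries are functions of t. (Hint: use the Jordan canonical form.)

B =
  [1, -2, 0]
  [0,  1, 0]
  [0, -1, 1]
e^{tB} =
  [exp(t), -2*t*exp(t), 0]
  [0, exp(t), 0]
  [0, -t*exp(t), exp(t)]

Strategy: write B = P · J · P⁻¹ where J is a Jordan canonical form, so e^{tB} = P · e^{tJ} · P⁻¹, and e^{tJ} can be computed block-by-block.

B has Jordan form
J =
  [1, 1, 0]
  [0, 1, 0]
  [0, 0, 1]
(up to reordering of blocks).

Per-block formulas:
  For a 2×2 Jordan block J_2(1): exp(t · J_2(1)) = e^(1t)·(I + t·N), where N is the 2×2 nilpotent shift.
  For a 1×1 block at λ = 1: exp(t · [1]) = [e^(1t)].

After assembling e^{tJ} and conjugating by P, we get:

e^{tB} =
  [exp(t), -2*t*exp(t), 0]
  [0, exp(t), 0]
  [0, -t*exp(t), exp(t)]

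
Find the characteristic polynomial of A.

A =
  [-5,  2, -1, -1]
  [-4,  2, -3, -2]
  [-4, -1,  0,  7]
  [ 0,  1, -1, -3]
x^4 + 6*x^3 + 9*x^2

Expanding det(x·I − A) (e.g. by cofactor expansion or by noting that A is similar to its Jordan form J, which has the same characteristic polynomial as A) gives
  χ_A(x) = x^4 + 6*x^3 + 9*x^2
which factors as x^2*(x + 3)^2. The eigenvalues (with algebraic multiplicities) are λ = -3 with multiplicity 2, λ = 0 with multiplicity 2.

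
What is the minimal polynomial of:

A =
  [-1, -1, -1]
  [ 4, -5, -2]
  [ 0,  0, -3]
x^2 + 6*x + 9

The characteristic polynomial is χ_A(x) = (x + 3)^3, so the eigenvalues are known. The minimal polynomial is
  m_A(x) = Π_λ (x − λ)^{k_λ}
where k_λ is the size of the *largest* Jordan block for λ (equivalently, the smallest k with (A − λI)^k v = 0 for every generalised eigenvector v of λ).

  λ = -3: largest Jordan block has size 2, contributing (x + 3)^2

So m_A(x) = (x + 3)^2 = x^2 + 6*x + 9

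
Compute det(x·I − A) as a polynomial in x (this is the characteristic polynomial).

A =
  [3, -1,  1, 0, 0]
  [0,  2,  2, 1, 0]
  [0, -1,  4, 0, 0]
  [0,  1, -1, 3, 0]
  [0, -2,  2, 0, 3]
x^5 - 15*x^4 + 90*x^3 - 270*x^2 + 405*x - 243

Expanding det(x·I − A) (e.g. by cofactor expansion or by noting that A is similar to its Jordan form J, which has the same characteristic polynomial as A) gives
  χ_A(x) = x^5 - 15*x^4 + 90*x^3 - 270*x^2 + 405*x - 243
which factors as (x - 3)^5. The eigenvalues (with algebraic multiplicities) are λ = 3 with multiplicity 5.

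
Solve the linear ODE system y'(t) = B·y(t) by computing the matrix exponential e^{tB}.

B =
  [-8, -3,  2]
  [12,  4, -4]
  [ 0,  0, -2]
e^{tB} =
  [-6*t*exp(-2*t) + exp(-2*t), -3*t*exp(-2*t), 2*t*exp(-2*t)]
  [12*t*exp(-2*t), 6*t*exp(-2*t) + exp(-2*t), -4*t*exp(-2*t)]
  [0, 0, exp(-2*t)]

Strategy: write B = P · J · P⁻¹ where J is a Jordan canonical form, so e^{tB} = P · e^{tJ} · P⁻¹, and e^{tJ} can be computed block-by-block.

B has Jordan form
J =
  [-2,  1,  0]
  [ 0, -2,  0]
  [ 0,  0, -2]
(up to reordering of blocks).

Per-block formulas:
  For a 1×1 block at λ = -2: exp(t · [-2]) = [e^(-2t)].
  For a 2×2 Jordan block J_2(-2): exp(t · J_2(-2)) = e^(-2t)·(I + t·N), where N is the 2×2 nilpotent shift.

After assembling e^{tJ} and conjugating by P, we get:

e^{tB} =
  [-6*t*exp(-2*t) + exp(-2*t), -3*t*exp(-2*t), 2*t*exp(-2*t)]
  [12*t*exp(-2*t), 6*t*exp(-2*t) + exp(-2*t), -4*t*exp(-2*t)]
  [0, 0, exp(-2*t)]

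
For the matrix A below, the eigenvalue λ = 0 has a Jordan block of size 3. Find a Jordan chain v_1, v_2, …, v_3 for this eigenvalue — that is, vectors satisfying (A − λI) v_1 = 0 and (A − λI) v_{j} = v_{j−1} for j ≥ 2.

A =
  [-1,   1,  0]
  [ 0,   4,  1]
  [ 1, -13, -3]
A Jordan chain for λ = 0 of length 3:
v_1 = (1, 1, -4)ᵀ
v_2 = (-1, 0, 1)ᵀ
v_3 = (1, 0, 0)ᵀ

Let N = A − (0)·I. We want v_3 with N^3 v_3 = 0 but N^2 v_3 ≠ 0; then v_{j-1} := N · v_j for j = 3, …, 2.

Pick v_3 = (1, 0, 0)ᵀ.
Then v_2 = N · v_3 = (-1, 0, 1)ᵀ.
Then v_1 = N · v_2 = (1, 1, -4)ᵀ.

Sanity check: (A − (0)·I) v_1 = (0, 0, 0)ᵀ = 0. ✓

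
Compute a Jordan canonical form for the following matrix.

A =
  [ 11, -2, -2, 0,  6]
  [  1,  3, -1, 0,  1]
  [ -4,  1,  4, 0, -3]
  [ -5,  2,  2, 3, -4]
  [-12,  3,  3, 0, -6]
J_3(3) ⊕ J_2(3)

The characteristic polynomial is
  det(x·I − A) = x^5 - 15*x^4 + 90*x^3 - 270*x^2 + 405*x - 243 = (x - 3)^5

Eigenvalues and multiplicities (the geometric multiplicity of λ is n − rank(A − λI), which equals the number of Jordan blocks for λ):
  λ = 3: algebraic multiplicity = 5, geometric multiplicity = 2

Determining the block sizes for each eigenvalue:
  λ = 3: with am = 5 and gm = 2, the partition is not yet determined (e.g. several partitions of 5 into 2 parts exist). Let N = A − (3)·I. Computing rank(N^1) = 3, rank(N^2) = 1, rank(N^3) = 0; the number of blocks of size ≥ j is rank(N^{j−1}) − rank(N^j), giving [2, 2, 1]. So we have 1 block(s) of size 3, 1 block(s) of size 2 → block sizes [3, 2]

Assembling the blocks gives a Jordan form
J =
  [3, 1, 0, 0, 0]
  [0, 3, 1, 0, 0]
  [0, 0, 3, 0, 0]
  [0, 0, 0, 3, 1]
  [0, 0, 0, 0, 3]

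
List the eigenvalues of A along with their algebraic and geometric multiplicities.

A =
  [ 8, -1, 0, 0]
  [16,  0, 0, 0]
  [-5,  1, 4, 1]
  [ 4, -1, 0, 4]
λ = 4: alg = 4, geom = 2

Step 1 — factor the characteristic polynomial to read off the algebraic multiplicities:
  χ_A(x) = (x - 4)^4

Step 2 — compute geometric multiplicities via the rank-nullity identity g(λ) = n − rank(A − λI):
  rank(A − (4)·I) = 2, so dim ker(A − (4)·I) = n − 2 = 2

Summary:
  λ = 4: algebraic multiplicity = 4, geometric multiplicity = 2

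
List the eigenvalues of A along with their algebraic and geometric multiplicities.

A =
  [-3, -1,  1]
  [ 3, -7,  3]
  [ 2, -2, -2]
λ = -4: alg = 3, geom = 2

Step 1 — factor the characteristic polynomial to read off the algebraic multiplicities:
  χ_A(x) = (x + 4)^3

Step 2 — compute geometric multiplicities via the rank-nullity identity g(λ) = n − rank(A − λI):
  rank(A − (-4)·I) = 1, so dim ker(A − (-4)·I) = n − 1 = 2

Summary:
  λ = -4: algebraic multiplicity = 3, geometric multiplicity = 2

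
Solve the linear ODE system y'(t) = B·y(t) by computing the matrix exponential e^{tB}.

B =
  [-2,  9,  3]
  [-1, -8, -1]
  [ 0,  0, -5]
e^{tB} =
  [3*t*exp(-5*t) + exp(-5*t), 9*t*exp(-5*t), 3*t*exp(-5*t)]
  [-t*exp(-5*t), -3*t*exp(-5*t) + exp(-5*t), -t*exp(-5*t)]
  [0, 0, exp(-5*t)]

Strategy: write B = P · J · P⁻¹ where J is a Jordan canonical form, so e^{tB} = P · e^{tJ} · P⁻¹, and e^{tJ} can be computed block-by-block.

B has Jordan form
J =
  [-5,  1,  0]
  [ 0, -5,  0]
  [ 0,  0, -5]
(up to reordering of blocks).

Per-block formulas:
  For a 2×2 Jordan block J_2(-5): exp(t · J_2(-5)) = e^(-5t)·(I + t·N), where N is the 2×2 nilpotent shift.
  For a 1×1 block at λ = -5: exp(t · [-5]) = [e^(-5t)].

After assembling e^{tJ} and conjugating by P, we get:

e^{tB} =
  [3*t*exp(-5*t) + exp(-5*t), 9*t*exp(-5*t), 3*t*exp(-5*t)]
  [-t*exp(-5*t), -3*t*exp(-5*t) + exp(-5*t), -t*exp(-5*t)]
  [0, 0, exp(-5*t)]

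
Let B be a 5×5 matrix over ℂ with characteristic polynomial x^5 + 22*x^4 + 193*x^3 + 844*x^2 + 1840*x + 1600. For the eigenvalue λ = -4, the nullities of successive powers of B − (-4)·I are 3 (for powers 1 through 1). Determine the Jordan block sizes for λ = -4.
Block sizes for λ = -4: [1, 1, 1]

From the dimensions of kernels of powers, the number of Jordan blocks of size at least j is d_j − d_{j−1} where d_j = dim ker(N^j) (with d_0 = 0). Computing the differences gives [3].
The number of blocks of size exactly k is (#blocks of size ≥ k) − (#blocks of size ≥ k + 1), so the partition is: 3 block(s) of size 1.
In nonincreasing order the block sizes are [1, 1, 1].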